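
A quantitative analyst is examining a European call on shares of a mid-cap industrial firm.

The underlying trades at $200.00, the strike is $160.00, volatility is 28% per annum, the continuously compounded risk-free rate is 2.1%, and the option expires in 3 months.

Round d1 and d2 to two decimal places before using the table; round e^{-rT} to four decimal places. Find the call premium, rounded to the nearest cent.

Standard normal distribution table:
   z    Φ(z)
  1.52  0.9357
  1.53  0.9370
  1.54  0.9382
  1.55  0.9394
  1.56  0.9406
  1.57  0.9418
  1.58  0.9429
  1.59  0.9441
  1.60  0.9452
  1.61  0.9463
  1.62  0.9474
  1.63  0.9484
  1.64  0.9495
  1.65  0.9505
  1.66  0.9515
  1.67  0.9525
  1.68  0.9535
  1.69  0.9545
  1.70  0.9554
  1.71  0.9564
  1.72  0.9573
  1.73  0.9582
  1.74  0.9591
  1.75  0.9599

σ√T = 0.28 × 0.5000 = 0.1400
ln(S/K) + (r + σ²/2)T = ln(200/160) + (0.021 + 0.28²/2)·0.25 = 0.2231 + 0.0151 = 0.2382
d₁ = 0.2382 / 0.1400 = 1.7014 which rounds to 1.70
d₂ = d₁ − σ√T = 1.7014 − 0.1400 = 1.5614 which rounds to 1.56
exp(−rT) = exp(−0.021·0.25) = 0.9948
C = 200·N(1.70) − 160·0.9948·N(1.56) = 200·0.9554 − 160·0.9948·0.9406 = 191.0800 − 149.7134 = 41.3666

$41.37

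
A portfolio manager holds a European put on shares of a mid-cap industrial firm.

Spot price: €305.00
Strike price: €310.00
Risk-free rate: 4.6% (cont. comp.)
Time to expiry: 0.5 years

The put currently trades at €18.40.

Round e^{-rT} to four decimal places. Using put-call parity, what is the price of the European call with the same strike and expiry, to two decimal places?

e^(−rT) = e^(−0.046·0.5) = 0.9773
Put-call parity: C − P = S − K·e^(−rT) = 305 − 310·0.9773 = 305 − 302.9630 = 2.0370
C = P + (C − P) = 18.40 + (2.0370) = 20.4370

€20.44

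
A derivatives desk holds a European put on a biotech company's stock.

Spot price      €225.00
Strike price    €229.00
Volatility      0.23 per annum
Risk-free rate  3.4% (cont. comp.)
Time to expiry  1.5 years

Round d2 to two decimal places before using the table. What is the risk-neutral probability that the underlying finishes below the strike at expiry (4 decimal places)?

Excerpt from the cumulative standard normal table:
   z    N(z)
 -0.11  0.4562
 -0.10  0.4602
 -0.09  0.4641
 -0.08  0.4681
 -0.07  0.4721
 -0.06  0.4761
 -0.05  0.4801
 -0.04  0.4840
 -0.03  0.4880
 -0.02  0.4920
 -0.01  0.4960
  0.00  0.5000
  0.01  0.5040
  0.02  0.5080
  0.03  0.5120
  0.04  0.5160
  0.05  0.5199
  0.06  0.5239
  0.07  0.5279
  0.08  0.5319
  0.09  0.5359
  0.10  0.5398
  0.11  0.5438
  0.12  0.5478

0.5080

σ√T = 0.23 × 1.2247 = 0.2817
d₁ = [ln(225/229) + (0.034 + ½·0.23²)·1.5] / (σ√T) = (-0.0176 + 0.0907) / 0.2817 = 0.2593 ≈ 0.26
d₂ = 0.2593 − 0.2817 = -0.0224 ≈ -0.02
Pr(exercise) under Q = N(−d₂) = N(0.02) = 0.5080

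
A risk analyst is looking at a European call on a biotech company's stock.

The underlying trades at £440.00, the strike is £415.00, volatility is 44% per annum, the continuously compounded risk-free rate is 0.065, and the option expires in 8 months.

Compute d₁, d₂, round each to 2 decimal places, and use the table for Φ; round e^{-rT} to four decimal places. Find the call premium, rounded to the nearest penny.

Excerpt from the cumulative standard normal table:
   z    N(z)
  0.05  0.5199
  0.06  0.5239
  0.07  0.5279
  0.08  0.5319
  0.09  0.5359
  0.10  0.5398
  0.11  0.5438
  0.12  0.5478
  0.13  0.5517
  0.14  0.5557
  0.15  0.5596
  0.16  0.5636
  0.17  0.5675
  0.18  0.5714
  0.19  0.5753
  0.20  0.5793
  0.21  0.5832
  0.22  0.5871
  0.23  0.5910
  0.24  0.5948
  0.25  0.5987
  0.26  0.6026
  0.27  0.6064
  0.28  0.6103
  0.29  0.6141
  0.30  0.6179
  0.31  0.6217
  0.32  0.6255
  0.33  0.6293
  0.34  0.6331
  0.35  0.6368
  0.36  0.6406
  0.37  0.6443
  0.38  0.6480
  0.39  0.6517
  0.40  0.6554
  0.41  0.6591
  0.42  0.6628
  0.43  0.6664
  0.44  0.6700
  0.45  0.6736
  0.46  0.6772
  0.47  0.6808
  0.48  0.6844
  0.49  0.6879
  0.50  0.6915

σ√T = 0.44·√0.6667 = 0.3593
ln(S/K) + (r + σ²/2)T = ln(440/415) + (0.065 + 0.44²/2)·0.6667 = 0.0585 + 0.1079 = 0.1664
d₁ = 0.1664 / 0.3593 = 0.4631 → 0.46
d₂ = d₁ − σ√T = 0.4631 − 0.3593 = 0.1038 → 0.10
e^(−rT) = e^(−0.065·0.6667) = 0.9576
C = 440·N(0.46) − 415·0.9576·N(0.10) = 440·0.6772 − 415·0.9576·0.5398 = 297.9680 − 214.5187 = 83.4493

£83.45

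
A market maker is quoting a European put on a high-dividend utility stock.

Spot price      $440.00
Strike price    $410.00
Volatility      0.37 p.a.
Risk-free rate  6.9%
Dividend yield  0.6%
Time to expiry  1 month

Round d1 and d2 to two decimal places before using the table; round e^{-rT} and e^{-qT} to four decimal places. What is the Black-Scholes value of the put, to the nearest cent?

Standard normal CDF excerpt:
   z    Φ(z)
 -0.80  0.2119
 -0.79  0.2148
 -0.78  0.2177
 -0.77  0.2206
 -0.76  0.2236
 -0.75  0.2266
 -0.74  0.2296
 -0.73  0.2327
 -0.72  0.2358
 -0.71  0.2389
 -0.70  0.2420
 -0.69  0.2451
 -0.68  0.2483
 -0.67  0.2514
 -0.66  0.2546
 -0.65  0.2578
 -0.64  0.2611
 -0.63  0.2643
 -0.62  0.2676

σ√T = 0.37 × 0.2887 = 0.1068
ln(S/K) + (r − q + σ²/2)T = ln(440/410) + (0.069 − 0.006 + 0.37²/2)·0.08333 = 0.0706 + 0.0110 = 0.0816
d₁ = 0.0816 / 0.1068 = 0.7637 ≈ 0.76
d₂ = d₁ − σ√T = 0.7637 − 0.1068 = 0.6569 ≈ 0.66
e^(−qT) = e^(−0.006·0.08333) = 0.9995;  e^(−rT) = e^(−0.069·0.08333) = 0.9943
P = 410·0.9943·N(-0.66) − 440·0.9995·N(-0.76) = 410·0.9943·0.2546 − 440·0.9995·0.2236 = 103.7910 − 98.3348 = 5.4562

$5.46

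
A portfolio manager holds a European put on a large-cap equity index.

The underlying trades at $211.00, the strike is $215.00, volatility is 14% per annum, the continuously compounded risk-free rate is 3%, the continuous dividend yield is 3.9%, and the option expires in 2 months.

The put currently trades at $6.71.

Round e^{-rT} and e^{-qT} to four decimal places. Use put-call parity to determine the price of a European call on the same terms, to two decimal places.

$2.41

e^(−qT) = e^(−0.039·0.1667) = 0.9935;  e^(−rT) = e^(−0.03·0.1667) = 0.9950
Put-call parity: C − P = S·e^(−qT) − K·e^(−rT) = 211·0.9935 − 215·0.9950 = 209.6285 − 213.9250 = -4.2965
C = P + (C − P) = 6.71 + (-4.2965) = 2.4135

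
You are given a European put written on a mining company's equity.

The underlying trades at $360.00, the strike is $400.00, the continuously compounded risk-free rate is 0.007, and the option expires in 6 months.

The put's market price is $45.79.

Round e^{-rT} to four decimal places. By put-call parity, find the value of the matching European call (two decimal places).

$7.19

e^(−rT) = e^(−0.007·0.5) = 0.9965
Put-call parity: C − P = S − K·e^(−rT) = 360 − 400·0.9965 = 360 − 398.6000 = -38.6000
C = P + (C − P) = 45.79 + (-38.6000) = 7.1900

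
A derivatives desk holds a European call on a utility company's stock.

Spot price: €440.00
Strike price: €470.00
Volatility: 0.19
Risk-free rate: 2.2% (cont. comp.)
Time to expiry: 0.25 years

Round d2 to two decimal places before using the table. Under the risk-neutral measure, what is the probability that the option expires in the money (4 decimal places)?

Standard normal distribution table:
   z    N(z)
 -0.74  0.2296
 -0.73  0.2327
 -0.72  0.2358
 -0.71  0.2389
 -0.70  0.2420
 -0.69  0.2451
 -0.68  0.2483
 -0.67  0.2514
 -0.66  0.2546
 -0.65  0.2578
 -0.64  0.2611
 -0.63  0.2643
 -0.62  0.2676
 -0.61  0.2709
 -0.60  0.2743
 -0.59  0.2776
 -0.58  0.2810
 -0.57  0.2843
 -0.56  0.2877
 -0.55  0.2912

0.2483

T = 0.25;  σ√T = 0.0950
d₁ = [ln(440/470) + (0.022 + ½·0.19²)·0.25] / (σ√T) = (-0.0660 + 0.0100) / 0.0950 = -0.5889 ≈ -0.59
d₂ = -0.5889 − 0.0950 = -0.6839 ≈ -0.68
Risk-neutral Pr[S_T > K] = N(d₂) = N(-0.68) = 0.2483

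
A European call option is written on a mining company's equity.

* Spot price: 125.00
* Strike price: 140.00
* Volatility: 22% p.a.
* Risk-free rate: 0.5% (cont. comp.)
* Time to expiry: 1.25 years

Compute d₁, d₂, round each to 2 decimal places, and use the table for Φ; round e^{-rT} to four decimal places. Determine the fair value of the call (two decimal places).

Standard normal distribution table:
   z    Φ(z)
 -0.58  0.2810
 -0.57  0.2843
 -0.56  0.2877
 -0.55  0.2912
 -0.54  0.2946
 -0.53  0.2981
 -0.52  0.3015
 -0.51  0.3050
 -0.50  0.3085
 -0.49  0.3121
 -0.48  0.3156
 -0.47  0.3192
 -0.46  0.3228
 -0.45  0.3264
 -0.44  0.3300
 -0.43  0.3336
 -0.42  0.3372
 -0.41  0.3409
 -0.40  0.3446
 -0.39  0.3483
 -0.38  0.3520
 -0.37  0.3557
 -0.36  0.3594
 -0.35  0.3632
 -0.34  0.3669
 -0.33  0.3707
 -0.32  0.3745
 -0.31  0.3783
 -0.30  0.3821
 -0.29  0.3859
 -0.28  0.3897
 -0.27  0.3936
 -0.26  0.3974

σ√T = 0.22·√1.25 = 0.2460
d₁ = [ln(125/140) + (0.005 + ½·0.22²)·1.25] / (σ√T) = (-0.1133 + 0.0365) / 0.2460 = -0.3124 which rounds to -0.31
d₂ = -0.3124 − 0.2460 = -0.5583 which rounds to -0.56
exp(−rT) = exp(−0.005·1.25) = 0.9938
N(d₁) = N(-0.31) = 0.3783;  N(d₂) = N(-0.56) = 0.2877
C = 125·0.3783 − 140·0.9938·0.2877 = 47.2875 − 40.0283 = 7.2592

7.26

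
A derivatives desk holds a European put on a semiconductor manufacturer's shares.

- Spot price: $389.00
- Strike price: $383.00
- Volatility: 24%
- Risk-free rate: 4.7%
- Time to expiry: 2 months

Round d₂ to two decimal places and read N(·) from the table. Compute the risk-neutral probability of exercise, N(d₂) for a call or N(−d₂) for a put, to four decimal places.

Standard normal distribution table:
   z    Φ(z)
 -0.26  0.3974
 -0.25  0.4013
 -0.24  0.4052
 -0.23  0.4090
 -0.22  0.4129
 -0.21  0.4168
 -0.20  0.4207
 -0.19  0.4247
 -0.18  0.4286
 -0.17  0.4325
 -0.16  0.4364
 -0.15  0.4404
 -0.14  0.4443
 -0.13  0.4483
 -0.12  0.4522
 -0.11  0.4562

T = 0.1667;  σ√T = 0.0980
d₁ = [ln(389/383) + (0.047 + 0.24²/2)·0.1667] / 0.0980 = [0.0155 + 0.0126] / 0.0980 = 0.2876 ⇒ 0.29
d₂ = d₁ − σ√T = 0.2876 − 0.0980 = 0.1896 ⇒ 0.19
Pr(exercise) under Q = N(−d₂) = N(-0.19) = 0.4247

0.4247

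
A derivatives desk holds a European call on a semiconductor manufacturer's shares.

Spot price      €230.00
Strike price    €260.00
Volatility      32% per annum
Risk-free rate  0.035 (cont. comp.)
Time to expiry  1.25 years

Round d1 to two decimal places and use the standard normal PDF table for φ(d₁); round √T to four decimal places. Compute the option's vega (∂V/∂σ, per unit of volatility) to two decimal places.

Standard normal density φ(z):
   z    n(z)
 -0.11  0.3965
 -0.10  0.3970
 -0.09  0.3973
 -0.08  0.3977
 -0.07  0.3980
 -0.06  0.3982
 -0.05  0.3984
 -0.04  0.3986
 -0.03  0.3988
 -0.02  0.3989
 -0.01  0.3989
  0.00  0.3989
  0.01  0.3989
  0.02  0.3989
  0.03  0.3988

T = 1.25;  σ√T = 0.3578
d₁ = [ln(230/260) + (0.035 + 0.32²/2)·1.25] / 0.3578 = [-0.1226 + 0.1077] / 0.3578 = -0.0415 ≈ -0.04
√T = √1.25 = 1.1180
φ(d₁) = φ(-0.04) = 0.3986
vega = S·φ(d₁)·√T = 230·0.3986·1.1180 = 102.4960
(Vega is the same for a European call and put with the same parameters.)

102.50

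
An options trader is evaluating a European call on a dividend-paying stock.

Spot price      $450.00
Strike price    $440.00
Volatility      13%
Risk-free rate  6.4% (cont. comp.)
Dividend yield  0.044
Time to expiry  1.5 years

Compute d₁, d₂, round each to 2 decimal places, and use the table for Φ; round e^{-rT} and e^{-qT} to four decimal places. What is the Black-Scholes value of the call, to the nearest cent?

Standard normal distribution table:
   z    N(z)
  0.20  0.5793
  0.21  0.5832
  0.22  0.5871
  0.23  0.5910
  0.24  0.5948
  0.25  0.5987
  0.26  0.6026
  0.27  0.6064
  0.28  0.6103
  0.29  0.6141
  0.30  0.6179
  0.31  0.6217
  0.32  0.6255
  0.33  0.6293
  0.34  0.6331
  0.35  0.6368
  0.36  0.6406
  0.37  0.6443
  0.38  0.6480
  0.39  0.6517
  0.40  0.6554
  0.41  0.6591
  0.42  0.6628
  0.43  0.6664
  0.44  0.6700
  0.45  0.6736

$38.32

T = 1.5;  σ√T = 0.1592
d₁ = [ln(450/440) + (0.064 − 0.044 + 0.13²/2)·1.5] / 0.1592 = [0.0225 + 0.0427] / 0.1592 = 0.4092 ≈ 0.41
d₂ = d₁ − σ√T = 0.4092 − 0.1592 = 0.2500 ≈ 0.25
e^(−qT) = e^(−0.044·1.5) = 0.9361;  e^(−rT) = e^(−0.064·1.5) = 0.9085
N(d₁) = N(0.41) = 0.6591;  N(d₂) = N(0.25) = 0.5987
C = 450·0.9361·0.6591 − 440·0.9085·0.5987 = 277.6426 − 239.3243 = 38.3182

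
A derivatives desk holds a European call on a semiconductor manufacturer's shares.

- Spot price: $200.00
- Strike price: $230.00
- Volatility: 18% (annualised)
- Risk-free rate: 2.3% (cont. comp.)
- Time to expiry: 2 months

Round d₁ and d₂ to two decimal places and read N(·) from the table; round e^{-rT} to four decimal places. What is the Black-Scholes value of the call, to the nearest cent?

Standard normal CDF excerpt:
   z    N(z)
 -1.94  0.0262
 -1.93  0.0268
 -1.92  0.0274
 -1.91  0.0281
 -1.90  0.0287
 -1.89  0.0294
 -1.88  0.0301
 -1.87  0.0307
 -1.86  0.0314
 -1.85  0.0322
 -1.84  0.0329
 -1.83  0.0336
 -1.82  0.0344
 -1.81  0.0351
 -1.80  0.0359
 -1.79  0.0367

$0.28

T = 0.1667;  σ√T = 0.0735
d₁ = [ln(200/230) + (0.023 + 0.18²/2)·0.1667] / 0.0735 = [-0.1398 + 0.0065] / 0.0735 = -1.8130 which rounds to -1.81
d₂ = d₁ − σ√T = -1.8130 − 0.0735 = -1.8865 which rounds to -1.89
exp(−rT) = exp(−0.023·0.1667) = 0.9962
N(d₁) = N(-1.81) = 0.0351;  N(d₂) = N(-1.89) = 0.0294
C = 200·0.0351 − 230·0.9962·0.0294 = 7.0200 − 6.7363 = 0.2837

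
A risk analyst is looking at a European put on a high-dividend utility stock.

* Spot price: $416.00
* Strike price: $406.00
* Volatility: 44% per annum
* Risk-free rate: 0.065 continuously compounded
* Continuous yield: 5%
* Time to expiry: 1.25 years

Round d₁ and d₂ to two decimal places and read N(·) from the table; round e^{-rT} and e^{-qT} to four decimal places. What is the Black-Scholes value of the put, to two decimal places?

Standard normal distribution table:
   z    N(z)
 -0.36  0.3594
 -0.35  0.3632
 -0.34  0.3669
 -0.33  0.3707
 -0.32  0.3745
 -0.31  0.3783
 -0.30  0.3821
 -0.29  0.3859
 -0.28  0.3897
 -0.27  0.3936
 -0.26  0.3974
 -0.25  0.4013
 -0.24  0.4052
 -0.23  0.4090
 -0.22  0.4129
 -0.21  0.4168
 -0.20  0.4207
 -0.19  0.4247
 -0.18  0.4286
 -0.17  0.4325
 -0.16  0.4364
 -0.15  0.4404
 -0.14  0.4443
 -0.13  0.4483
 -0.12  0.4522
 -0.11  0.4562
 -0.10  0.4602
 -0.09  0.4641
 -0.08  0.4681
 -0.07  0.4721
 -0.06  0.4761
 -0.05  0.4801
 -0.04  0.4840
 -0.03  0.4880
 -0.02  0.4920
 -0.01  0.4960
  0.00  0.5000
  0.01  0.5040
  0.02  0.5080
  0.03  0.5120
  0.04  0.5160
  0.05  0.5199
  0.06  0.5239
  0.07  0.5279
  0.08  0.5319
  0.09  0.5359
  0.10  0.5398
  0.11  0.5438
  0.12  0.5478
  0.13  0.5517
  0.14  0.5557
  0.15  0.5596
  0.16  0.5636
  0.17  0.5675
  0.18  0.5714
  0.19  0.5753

$66.11

σ√T = 0.44 × 1.1180 = 0.4919
ln(S/K) + (r − q + σ²/2)T = ln(416/406) + (0.065 − 0.05 + 0.44²/2)·1.25 = 0.0243 + 0.1397 = 0.1641
d₁ = 0.1641 / 0.4919 = 0.3335 ⇒ 0.33
d₂ = d₁ − σ√T = 0.3335 − 0.4919 = -0.1584 ⇒ -0.16
e^(−qT) = e^(−0.05·1.25) = 0.9394;  e^(−rT) = e^(−0.065·1.25) = 0.9220
N(−d₂) = N(0.16) = 0.5636;  N(−d₁) = N(-0.33) = 0.3707
P = 406·0.9220·0.5636 − 416·0.9394·0.3707 = 210.9735 − 144.8660 = 66.1075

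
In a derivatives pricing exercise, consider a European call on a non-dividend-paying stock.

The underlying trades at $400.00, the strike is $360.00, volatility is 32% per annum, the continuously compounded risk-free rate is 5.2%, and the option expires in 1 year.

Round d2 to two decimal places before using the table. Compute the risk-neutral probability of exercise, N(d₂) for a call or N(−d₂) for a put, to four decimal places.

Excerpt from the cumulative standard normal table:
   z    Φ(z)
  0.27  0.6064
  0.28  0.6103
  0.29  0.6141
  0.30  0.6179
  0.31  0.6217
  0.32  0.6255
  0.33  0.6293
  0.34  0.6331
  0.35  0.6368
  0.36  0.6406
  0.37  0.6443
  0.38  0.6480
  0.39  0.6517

σ√T = 0.32·√1 = 0.3200
d₁ = [ln(400/360) + (0.052 + 0.32²/2)·1] / 0.3200 = [0.1054 + 0.1032] / 0.3200 = 0.6518 ≈ 0.65
d₂ = d₁ − σ√T = 0.6518 − 0.3200 = 0.3318 ≈ 0.33
Risk-neutral Pr[S_T > K] = N(d₂) = N(0.33) = 0.6293

0.6293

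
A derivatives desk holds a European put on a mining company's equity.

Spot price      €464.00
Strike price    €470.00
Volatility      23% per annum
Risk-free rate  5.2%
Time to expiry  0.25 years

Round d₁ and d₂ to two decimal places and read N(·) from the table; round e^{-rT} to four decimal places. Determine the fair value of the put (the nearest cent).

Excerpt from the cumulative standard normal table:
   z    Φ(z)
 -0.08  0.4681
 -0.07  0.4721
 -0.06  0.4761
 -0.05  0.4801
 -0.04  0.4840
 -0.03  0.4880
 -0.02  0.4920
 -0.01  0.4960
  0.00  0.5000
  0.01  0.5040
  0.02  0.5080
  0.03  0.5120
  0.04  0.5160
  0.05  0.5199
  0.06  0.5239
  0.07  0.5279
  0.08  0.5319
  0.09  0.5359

€22.15

T = 0.25;  σ√T = 0.1150
d₁ = [ln(464/470) + (0.052 + ½·0.23²)·0.25] / (σ√T) = (-0.0128 + 0.0196) / 0.1150 = 0.0588 → 0.06
d₂ = 0.0588 − 0.1150 = -0.0562 → -0.06
e^(−rT) = e^(−0.052·0.25) = 0.9871
P = 470·0.9871·N(0.06) − 464·N(-0.06) = 470·0.9871·0.5239 − 464·0.4761 = 243.0566 − 220.9104 = 22.1462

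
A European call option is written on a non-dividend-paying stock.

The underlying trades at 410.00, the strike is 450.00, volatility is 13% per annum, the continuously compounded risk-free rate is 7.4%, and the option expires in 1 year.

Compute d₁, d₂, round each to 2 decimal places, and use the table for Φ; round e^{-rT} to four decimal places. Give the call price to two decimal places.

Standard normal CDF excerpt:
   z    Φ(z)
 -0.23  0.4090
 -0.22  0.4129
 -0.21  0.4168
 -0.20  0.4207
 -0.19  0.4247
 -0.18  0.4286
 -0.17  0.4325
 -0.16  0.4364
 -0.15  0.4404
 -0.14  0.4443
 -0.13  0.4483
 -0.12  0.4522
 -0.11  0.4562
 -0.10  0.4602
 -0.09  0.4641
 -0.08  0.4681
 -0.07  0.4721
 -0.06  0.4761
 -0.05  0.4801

17.73

σ√T = 0.13 × 1.0000 = 0.1300
ln(S/K) + (r + σ²/2)T = ln(410/450) + (0.074 + 0.13²/2)·1 = -0.0931 + 0.0824 = -0.0106
d₁ = -0.0106 / 0.1300 = -0.0818 → -0.08
d₂ = d₁ − σ√T = -0.0818 − 0.1300 = -0.2118 → -0.21
exp(−rT) = exp(−0.074·1) = 0.9287
C = 410·N(-0.08) − 450·0.9287·N(-0.21) = 410·0.4681 − 450·0.9287·0.4168 = 191.9210 − 174.1870 = 17.7340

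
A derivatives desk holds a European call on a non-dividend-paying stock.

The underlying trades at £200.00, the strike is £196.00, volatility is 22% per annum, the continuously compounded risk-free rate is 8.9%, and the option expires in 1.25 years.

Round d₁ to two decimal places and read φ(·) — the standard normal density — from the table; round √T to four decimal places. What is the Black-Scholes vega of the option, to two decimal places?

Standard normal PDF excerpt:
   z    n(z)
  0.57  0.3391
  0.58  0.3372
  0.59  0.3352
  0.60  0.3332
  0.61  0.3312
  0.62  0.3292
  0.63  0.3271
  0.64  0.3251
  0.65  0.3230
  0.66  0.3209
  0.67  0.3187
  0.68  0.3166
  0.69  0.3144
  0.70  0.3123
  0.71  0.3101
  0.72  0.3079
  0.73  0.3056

σ√T = 0.22·√1.25 = 0.2460
d₁ = [ln(200/196) + (0.089 + 0.22²/2)·1.25] / 0.2460 = [0.0202 + 0.1415] / 0.2460 = 0.6574 which rounds to 0.66
√T = √1.25 = 1.1180
φ(d₁) = φ(0.66) = 0.3209
vega = S·φ(d₁)·√T = 200·0.3209·1.1180 = 71.7532

71.75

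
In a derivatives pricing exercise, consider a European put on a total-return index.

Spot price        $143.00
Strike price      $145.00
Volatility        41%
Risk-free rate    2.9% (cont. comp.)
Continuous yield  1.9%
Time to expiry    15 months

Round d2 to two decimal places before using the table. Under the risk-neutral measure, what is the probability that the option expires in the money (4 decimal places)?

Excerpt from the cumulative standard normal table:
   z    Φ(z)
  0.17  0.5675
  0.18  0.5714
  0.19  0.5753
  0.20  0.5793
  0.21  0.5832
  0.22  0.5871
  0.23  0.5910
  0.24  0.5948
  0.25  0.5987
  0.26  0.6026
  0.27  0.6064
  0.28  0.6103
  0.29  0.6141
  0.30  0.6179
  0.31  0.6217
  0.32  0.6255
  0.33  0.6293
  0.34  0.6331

0.5910

σ√T = 0.41·√1.25 = 0.4584
ln(S/K) + (r − q + σ²/2)T = ln(143/145) + (0.029 − 0.019 + 0.41²/2)·1.25 = -0.0139 + 0.1176 = 0.1037
d₁ = 0.1037 / 0.4584 = 0.2262 → 0.23
d₂ = d₁ − σ√T = 0.2262 − 0.4584 = -0.2322 → -0.23
Pr(exercise) under Q = N(−d₂) = N(0.23) = 0.5910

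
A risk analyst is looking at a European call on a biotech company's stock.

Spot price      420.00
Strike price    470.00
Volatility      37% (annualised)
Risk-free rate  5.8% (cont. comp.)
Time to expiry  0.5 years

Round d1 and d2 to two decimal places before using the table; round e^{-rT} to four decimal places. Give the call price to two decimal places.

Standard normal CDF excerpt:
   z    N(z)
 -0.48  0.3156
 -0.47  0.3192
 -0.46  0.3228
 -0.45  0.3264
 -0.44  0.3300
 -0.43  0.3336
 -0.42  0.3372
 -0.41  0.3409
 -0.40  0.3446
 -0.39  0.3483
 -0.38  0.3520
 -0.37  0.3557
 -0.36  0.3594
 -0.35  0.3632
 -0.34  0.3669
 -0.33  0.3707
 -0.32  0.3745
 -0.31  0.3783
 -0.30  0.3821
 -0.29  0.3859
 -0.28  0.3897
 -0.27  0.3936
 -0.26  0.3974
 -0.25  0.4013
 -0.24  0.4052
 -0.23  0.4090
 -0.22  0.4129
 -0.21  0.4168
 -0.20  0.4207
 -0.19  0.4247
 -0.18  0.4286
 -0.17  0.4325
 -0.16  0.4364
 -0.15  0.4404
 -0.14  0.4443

29.35

σ√T = 0.37·√0.5 = 0.2616
d₁ = [ln(420/470) + (0.058 + 0.37²/2)·0.5] / 0.2616 = [-0.1125 + 0.0632] / 0.2616 = -0.1883 → -0.19
d₂ = d₁ − σ√T = -0.1883 − 0.2616 = -0.4499 → -0.45
e^(−rT) = e^(−0.058·0.5) = 0.9714
C = 420·N(-0.19) − 470·0.9714·N(-0.45) = 420·0.4247 − 470·0.9714·0.3264 = 178.3740 − 149.0205 = 29.3535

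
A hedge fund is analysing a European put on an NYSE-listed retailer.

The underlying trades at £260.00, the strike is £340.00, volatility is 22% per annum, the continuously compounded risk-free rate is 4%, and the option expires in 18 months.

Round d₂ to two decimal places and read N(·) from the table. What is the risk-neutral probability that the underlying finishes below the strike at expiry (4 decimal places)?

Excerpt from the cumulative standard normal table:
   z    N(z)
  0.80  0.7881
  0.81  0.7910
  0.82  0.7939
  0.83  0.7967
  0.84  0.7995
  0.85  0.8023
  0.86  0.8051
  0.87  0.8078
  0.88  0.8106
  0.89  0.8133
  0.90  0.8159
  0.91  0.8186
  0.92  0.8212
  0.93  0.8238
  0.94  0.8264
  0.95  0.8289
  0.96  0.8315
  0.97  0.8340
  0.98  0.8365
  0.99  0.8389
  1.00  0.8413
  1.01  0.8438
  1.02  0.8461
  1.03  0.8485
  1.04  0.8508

0.8186

T = 1.5;  σ√T = 0.2694
d₁ = [ln(260/340) + (0.04 + ½·0.22²)·1.5] / (σ√T) = (-0.2683 + 0.0963) / 0.2694 = -0.6382 ≈ -0.64
d₂ = -0.6382 − 0.2694 = -0.9077 ≈ -0.91
Risk-neutral Pr[S_T < K] = N(−d₂) = N(0.91) = 0.8186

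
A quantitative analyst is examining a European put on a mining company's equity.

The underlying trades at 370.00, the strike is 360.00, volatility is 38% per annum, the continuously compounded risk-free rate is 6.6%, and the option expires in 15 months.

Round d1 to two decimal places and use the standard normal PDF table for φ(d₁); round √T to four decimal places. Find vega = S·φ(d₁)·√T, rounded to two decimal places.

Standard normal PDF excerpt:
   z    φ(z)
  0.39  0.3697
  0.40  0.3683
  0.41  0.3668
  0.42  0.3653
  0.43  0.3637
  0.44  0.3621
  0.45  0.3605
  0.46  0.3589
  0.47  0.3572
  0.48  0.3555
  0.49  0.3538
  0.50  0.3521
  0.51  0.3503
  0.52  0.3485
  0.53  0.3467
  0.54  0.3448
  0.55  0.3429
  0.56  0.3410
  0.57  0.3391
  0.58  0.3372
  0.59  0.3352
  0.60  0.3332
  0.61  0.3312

σ√T = 0.38·√1.25 = 0.4249
d₁ = [ln(370/360) + (0.066 + 0.38²/2)·1.25] / 0.4249 = [0.0274 + 0.1727] / 0.4249 = 0.4711 ⇒ 0.47
√T = √1.25 = 1.1180
φ(d₁) = φ(0.47) = 0.3572
vega = S·φ(d₁)·√T = 370·0.3572·1.1180 = 147.7594

147.76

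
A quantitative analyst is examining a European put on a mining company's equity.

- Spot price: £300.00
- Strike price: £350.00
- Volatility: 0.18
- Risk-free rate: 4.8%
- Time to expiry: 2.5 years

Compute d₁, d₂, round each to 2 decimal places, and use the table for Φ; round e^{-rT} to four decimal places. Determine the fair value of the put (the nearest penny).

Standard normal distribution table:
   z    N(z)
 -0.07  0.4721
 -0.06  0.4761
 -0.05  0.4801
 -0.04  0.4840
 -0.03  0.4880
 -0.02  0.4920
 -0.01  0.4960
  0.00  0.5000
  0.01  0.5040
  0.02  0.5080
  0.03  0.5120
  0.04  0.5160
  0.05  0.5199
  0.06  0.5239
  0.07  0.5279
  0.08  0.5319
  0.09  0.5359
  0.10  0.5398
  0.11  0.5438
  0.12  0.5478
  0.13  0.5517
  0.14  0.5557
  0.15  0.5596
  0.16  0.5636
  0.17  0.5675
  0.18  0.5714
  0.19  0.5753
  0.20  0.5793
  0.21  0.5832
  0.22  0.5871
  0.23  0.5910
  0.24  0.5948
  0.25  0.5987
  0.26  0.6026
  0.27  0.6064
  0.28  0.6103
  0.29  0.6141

T = 2.5;  σ√T = 0.2846
d₁ = [ln(300/350) + (0.048 + ½·0.18²)·2.5] / (σ√T) = (-0.1542 + 0.1605) / 0.2846 = 0.0223 which rounds to 0.02
d₂ = 0.0223 − 0.2846 = -0.2623 which rounds to -0.26
exp(−rT) = exp(−0.048·2.5) = 0.8869
P = 350·0.8869·N(0.26) − 300·N(-0.02) = 350·0.8869·0.6026 − 300·0.4920 = 187.0561 − 147.6000 = 39.4561

£39.46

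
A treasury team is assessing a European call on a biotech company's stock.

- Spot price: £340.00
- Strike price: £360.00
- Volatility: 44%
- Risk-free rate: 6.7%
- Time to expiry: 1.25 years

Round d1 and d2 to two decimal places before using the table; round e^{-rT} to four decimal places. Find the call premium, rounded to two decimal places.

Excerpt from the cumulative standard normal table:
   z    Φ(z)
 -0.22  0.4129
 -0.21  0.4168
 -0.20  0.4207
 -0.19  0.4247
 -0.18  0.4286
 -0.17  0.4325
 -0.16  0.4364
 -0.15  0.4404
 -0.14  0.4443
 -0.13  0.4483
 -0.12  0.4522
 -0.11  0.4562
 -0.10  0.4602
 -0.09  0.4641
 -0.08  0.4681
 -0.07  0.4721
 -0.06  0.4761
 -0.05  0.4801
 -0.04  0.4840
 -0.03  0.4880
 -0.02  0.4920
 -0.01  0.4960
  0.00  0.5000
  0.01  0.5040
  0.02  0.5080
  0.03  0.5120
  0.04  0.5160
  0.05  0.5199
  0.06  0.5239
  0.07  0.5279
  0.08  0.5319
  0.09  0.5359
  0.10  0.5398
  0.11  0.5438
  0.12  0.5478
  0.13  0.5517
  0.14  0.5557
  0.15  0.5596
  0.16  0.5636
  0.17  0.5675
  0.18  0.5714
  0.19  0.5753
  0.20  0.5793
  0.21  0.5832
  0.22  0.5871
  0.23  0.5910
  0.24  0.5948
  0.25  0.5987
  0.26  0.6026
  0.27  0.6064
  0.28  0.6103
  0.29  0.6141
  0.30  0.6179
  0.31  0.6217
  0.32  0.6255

σ√T = 0.44·√1.25 = 0.4919
d₁ = [ln(340/360) + (0.067 + 0.44²/2)·1.25] / 0.4919 = [-0.0572 + 0.2047] / 0.4919 = 0.3000 → 0.30
d₂ = d₁ − σ√T = 0.3000 − 0.4919 = -0.1919 → -0.19
e^(−rT) = e^(−0.067·1.25) = 0.9197
C = 340·N(0.30) − 360·0.9197·N(-0.19) = 340·0.6179 − 360·0.9197·0.4247 = 210.0860 − 140.6148 = 69.4712

£69.47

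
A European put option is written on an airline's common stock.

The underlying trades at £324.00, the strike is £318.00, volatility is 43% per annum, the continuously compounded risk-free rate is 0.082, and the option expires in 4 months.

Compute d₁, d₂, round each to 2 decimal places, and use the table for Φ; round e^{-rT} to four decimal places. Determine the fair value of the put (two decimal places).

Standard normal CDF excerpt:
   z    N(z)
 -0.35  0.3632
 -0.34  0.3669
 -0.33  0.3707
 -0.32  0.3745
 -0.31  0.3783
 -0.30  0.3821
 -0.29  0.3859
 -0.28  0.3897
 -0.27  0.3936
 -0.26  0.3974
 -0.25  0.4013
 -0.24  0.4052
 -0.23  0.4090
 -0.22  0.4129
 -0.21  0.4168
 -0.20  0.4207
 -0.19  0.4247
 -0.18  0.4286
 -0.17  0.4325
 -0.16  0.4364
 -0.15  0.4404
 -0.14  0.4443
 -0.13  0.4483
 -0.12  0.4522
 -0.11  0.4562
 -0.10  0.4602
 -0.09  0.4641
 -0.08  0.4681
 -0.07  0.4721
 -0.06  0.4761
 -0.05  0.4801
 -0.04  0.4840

T = 0.3333;  σ√T = 0.2483
d₁ = [ln(324/318) + (0.082 + 0.43²/2)·0.3333] / 0.2483 = [0.0187 + 0.0581] / 0.2483 = 0.3095 ≈ 0.31
d₂ = d₁ − σ√T = 0.3095 − 0.2483 = 0.0613 ≈ 0.06
exp(−rT) = exp(−0.082·0.3333) = 0.9730
N(−d₂) = N(-0.06) = 0.4761;  N(−d₁) = N(-0.31) = 0.3783
P = 318·0.9730·0.4761 − 324·0.3783 = 147.3120 − 122.5692 = 24.7428

£24.74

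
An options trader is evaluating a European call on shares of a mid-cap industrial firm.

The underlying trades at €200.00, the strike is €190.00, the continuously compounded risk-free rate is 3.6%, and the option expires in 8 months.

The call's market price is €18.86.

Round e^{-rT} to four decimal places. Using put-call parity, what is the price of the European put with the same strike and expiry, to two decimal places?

€4.36

exp(−rT) = exp(−0.036·0.6667) = 0.9763
Put-call parity: C − P = S − K·e^(−rT) = 200 − 190·0.9763 = 200 − 185.4970 = 14.5030
P = C − (C − P) = 18.86 − (14.5030) = 4.3570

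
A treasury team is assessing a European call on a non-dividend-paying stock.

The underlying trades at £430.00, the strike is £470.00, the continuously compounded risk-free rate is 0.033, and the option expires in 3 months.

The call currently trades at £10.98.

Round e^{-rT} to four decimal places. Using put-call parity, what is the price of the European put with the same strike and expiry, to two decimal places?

£47.13

exp(−rT) = exp(−0.033·0.25) = 0.9918
Put-call parity: C − P = S − K·e^(−rT) = 430 − 470·0.9918 = 430 − 466.1460 = -36.1460
P = C − (C − P) = 10.98 − (-36.1460) = 47.1260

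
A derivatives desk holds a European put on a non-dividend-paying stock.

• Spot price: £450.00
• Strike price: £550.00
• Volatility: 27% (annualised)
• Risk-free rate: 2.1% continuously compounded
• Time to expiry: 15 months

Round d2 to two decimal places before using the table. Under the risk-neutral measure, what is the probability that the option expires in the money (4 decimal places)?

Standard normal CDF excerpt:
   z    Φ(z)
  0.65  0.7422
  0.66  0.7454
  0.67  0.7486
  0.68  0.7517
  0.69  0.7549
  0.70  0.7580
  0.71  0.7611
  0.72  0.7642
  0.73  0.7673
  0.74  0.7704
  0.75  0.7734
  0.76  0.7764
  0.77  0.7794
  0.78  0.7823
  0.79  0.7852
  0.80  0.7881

σ√T = 0.27 × 1.1180 = 0.3019
d₁ = [ln(450/550) + (0.021 + 0.27²/2)·1.25] / 0.3019 = [-0.2007 + 0.0718] / 0.3019 = -0.4269 ≈ -0.43
d₂ = d₁ − σ√T = -0.4269 − 0.3019 = -0.7287 ≈ -0.73
Pr(exercise) under Q = N(−d₂) = N(0.73) = 0.7673

0.7673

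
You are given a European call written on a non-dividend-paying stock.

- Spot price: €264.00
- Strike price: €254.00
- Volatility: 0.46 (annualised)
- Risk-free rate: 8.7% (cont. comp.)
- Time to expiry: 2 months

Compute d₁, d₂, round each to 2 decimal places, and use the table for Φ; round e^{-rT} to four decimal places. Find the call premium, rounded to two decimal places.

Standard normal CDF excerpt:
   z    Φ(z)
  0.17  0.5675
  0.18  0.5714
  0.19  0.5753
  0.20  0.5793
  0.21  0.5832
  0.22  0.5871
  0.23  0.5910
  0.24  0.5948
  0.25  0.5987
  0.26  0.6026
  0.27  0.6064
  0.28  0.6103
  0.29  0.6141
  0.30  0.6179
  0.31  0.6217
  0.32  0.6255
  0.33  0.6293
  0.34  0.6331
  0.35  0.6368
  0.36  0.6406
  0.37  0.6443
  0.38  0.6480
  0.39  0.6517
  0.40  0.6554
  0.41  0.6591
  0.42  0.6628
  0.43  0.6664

T = 0.1667;  σ√T = 0.1878
d₁ = [ln(264/254) + (0.087 + ½·0.46²)·0.1667] / (σ√T) = (0.0386 + 0.0321) / 0.1878 = 0.3767 ≈ 0.38
d₂ = 0.3767 − 0.1878 = 0.1889 ≈ 0.19
e^(−rT) = e^(−0.087·0.1667) = 0.9856
N(d₁) = N(0.38) = 0.6480;  N(d₂) = N(0.19) = 0.5753
C = 264·0.6480 − 254·0.9856·0.5753 = 171.0720 − 144.0220 = 27.0500

€27.05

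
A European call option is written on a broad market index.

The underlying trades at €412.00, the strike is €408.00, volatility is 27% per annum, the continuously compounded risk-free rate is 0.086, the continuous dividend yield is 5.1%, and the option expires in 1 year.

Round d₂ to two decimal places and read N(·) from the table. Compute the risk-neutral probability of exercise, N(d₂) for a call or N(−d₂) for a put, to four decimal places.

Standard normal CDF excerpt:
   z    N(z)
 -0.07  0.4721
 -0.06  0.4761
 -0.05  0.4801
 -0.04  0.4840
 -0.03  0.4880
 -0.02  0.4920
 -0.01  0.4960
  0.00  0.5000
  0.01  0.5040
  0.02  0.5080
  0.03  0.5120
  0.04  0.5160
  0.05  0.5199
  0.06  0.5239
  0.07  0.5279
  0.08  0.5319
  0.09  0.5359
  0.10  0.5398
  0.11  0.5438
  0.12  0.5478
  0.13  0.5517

σ√T = 0.27 × 1.0000 = 0.2700
d₁ = [ln(412/408) + (0.086 − 0.051 + ½·0.27²)·1] / (σ√T) = (0.0098 + 0.0714) / 0.2700 = 0.3008 ⇒ 0.30
d₂ = 0.3008 − 0.2700 = 0.0308 ⇒ 0.03
Pr(exercise) under Q = N(d₂) = 0.5120

0.5120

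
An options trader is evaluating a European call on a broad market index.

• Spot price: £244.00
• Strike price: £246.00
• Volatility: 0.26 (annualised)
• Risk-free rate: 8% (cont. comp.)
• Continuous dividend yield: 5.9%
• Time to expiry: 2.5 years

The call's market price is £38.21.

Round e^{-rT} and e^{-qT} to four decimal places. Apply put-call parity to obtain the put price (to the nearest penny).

£29.06

e^(−qT) = e^(−0.059·2.5) = 0.8629;  e^(−rT) = e^(−0.08·2.5) = 0.8187
Put-call parity: C − P = S·e^(−qT) − K·e^(−rT) = 244·0.8629 − 246·0.8187 = 210.5476 − 201.4002 = 9.1474
P = C − (C − P) = 38.21 − (9.1474) = 29.0626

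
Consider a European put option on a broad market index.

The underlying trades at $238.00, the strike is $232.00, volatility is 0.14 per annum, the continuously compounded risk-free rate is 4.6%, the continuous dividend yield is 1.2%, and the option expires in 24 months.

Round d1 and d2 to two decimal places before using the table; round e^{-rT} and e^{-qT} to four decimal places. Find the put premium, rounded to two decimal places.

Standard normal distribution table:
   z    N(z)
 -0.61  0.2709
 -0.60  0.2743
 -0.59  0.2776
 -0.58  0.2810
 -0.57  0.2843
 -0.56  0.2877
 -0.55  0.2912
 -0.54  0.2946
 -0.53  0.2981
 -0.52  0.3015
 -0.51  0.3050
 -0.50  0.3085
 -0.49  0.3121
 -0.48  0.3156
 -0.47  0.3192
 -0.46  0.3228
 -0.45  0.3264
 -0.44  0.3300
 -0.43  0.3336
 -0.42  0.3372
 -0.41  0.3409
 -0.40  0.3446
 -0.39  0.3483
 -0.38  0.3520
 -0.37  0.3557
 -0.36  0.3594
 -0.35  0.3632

$9.21

T = 2;  σ√T = 0.1980
d₁ = [ln(238/232) + (0.046 − 0.012 + 0.14²/2)·2] / 0.1980 = [0.0255 + 0.0876] / 0.1980 = 0.5714 which rounds to 0.57
d₂ = d₁ − σ√T = 0.5714 − 0.1980 = 0.3734 which rounds to 0.37
exp(−qT) = exp(−0.012·2) = 0.9763;  exp(−rT) = exp(−0.046·2) = 0.9121
P = 232·0.9121·N(-0.37) − 238·0.9763·N(-0.57) = 232·0.9121·0.3557 − 238·0.9763·0.2843 = 75.2687 − 66.0598 = 9.2089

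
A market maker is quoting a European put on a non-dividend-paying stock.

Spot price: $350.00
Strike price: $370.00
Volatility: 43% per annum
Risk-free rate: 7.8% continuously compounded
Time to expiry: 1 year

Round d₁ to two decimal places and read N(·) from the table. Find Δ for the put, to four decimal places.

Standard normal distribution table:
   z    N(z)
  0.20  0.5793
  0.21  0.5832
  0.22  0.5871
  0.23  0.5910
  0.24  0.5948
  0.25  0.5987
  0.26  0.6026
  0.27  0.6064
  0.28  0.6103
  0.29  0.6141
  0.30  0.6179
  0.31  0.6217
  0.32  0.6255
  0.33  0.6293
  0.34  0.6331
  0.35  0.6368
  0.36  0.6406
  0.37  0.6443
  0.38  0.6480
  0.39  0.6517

-0.3936

σ√T = 0.43 × 1.0000 = 0.4300
ln(S/K) + (r + σ²/2)T = ln(350/370) + (0.078 + 0.43²/2)·1 = -0.0556 + 0.1704 = 0.1149
d₁ = 0.1149 / 0.4300 = 0.2672 which rounds to 0.27
N(d₁) = N(0.27) = 0.6064
Δ_put = N(d₁) − 1 = 0.6064 − 1 = -0.3936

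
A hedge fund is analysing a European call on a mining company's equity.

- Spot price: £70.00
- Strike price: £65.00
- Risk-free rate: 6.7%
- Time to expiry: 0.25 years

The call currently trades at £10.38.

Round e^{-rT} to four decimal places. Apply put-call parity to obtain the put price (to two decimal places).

£4.30

exp(−rT) = exp(−0.067·0.25) = 0.9834
Put-call parity: C − P = S − K·e^(−rT) = 70 − 65·0.9834 = 70 − 63.9210 = 6.0790
P = C − (C − P) = 10.38 − (6.0790) = 4.3010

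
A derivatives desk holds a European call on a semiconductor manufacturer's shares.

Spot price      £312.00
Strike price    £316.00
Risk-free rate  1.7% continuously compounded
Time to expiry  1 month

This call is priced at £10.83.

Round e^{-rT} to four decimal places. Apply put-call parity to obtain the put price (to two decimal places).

£14.39

e^(−rT) = e^(−0.017·0.08333) = 0.9986
Put-call parity: C − P = S − K·e^(−rT) = 312 − 316·0.9986 = 312 − 315.5576 = -3.5576
P = C − (C − P) = 10.83 − (-3.5576) = 14.3876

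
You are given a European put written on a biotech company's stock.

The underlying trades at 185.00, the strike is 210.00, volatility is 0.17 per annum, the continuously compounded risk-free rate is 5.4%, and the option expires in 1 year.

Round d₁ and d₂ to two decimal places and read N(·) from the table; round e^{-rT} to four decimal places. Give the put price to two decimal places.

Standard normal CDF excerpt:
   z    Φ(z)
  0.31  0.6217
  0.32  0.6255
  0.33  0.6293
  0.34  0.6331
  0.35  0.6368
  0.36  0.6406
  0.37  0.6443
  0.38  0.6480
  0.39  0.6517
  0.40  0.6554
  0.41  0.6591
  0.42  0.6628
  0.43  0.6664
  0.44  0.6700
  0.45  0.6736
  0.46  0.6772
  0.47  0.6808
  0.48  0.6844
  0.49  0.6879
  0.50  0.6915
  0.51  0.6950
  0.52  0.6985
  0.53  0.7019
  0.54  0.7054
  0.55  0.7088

T = 1;  σ√T = 0.1700
d₁ = [ln(185/210) + (0.054 + 0.17²/2)·1] / 0.1700 = [-0.1268 + 0.0684] / 0.1700 = -0.3430 which rounds to -0.34
d₂ = d₁ − σ√T = -0.3430 − 0.1700 = -0.5130 which rounds to -0.51
exp(−rT) = exp(−0.054·1) = 0.9474
N(−d₂) = N(0.51) = 0.6950;  N(−d₁) = N(0.34) = 0.6331
P = 210·0.9474·0.6950 − 185·0.6331 = 138.2730 − 117.1235 = 21.1495

21.15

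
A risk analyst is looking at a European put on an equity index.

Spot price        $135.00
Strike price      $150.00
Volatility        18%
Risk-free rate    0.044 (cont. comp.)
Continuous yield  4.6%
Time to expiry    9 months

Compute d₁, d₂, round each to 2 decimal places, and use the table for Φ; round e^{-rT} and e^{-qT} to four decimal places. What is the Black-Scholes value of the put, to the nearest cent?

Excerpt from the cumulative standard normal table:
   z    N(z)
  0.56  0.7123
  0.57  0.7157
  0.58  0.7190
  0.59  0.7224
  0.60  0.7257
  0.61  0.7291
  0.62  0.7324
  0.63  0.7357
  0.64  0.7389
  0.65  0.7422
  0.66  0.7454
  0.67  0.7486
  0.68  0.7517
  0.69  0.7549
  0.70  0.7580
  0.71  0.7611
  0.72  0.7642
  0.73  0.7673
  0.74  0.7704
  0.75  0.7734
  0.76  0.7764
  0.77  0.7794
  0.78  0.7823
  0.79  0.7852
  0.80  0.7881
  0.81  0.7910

$17.58

T = 0.75;  σ√T = 0.1559
ln(S/K) + (r − q + σ²/2)T = ln(135/150) + (0.044 − 0.046 + 0.18²/2)·0.75 = -0.1054 + 0.0106 = -0.0947
d₁ = -0.0947 / 0.1559 = -0.6076 which rounds to -0.61
d₂ = d₁ − σ√T = -0.6076 − 0.1559 = -0.7635 which rounds to -0.76
exp(−qT) = exp(−0.046·0.75) = 0.9661;  exp(−rT) = exp(−0.044·0.75) = 0.9675
N(−d₂) = N(0.76) = 0.7764;  N(−d₁) = N(0.61) = 0.7291
P = 150·0.9675·0.7764 − 135·0.9661·0.7291 = 112.6750 − 95.0918 = 17.5833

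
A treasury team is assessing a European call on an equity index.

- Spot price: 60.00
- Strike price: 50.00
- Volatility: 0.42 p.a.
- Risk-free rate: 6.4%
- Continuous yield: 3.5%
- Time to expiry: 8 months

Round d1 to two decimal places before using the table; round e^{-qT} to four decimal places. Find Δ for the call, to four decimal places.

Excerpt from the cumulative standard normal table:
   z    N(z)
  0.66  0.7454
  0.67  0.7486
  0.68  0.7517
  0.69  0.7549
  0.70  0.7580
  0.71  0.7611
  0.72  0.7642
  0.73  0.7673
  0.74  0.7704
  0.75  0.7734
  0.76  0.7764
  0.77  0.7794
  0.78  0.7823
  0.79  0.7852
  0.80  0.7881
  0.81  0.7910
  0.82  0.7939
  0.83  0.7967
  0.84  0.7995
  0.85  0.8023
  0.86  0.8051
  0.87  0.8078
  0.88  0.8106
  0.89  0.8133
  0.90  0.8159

0.7585

σ√T = 0.42 × 0.8165 = 0.3429
d₁ = [ln(60/50) + (0.064 − 0.035 + 0.42²/2)·0.6667] / 0.3429 = [0.1823 + 0.0781] / 0.3429 = 0.7595 → 0.76
N(d₁) = N(0.76) = 0.7764
Δ_call = e^(−qT)·N(d₁) = 0.9769·0.7764 = 0.7585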